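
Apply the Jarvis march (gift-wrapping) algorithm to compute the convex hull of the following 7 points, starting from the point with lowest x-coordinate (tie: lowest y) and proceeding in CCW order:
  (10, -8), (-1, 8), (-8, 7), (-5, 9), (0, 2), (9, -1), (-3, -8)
Hull (CCW) = [(-8, 7), (-3, -8), (10, -8), (9, -1), (-1, 8), (-5, 9)]

Jarvis march: at each step, from the current hull vertex p, select the next vertex q as the point such that every other point lies strictly to the left of (or on) the directed line p → q. (Equivalently: for every other point r, the cross product (q − p) × (r − p) ≥ 0.)
Starting point (lowest x, tie lowest y): (-8, 7). Wrap until returning to start. Resulting hull: (-8, 7), (-3, -8), (10, -8), (9, -1), (-1, 8), (-5, 9).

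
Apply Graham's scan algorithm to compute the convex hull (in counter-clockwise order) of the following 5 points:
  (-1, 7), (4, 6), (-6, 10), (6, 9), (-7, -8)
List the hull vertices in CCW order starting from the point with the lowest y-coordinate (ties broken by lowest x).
Hull (CCW) = [(-7, -8), (4, 6), (6, 9), (-6, 10)]

Graham scan procedure:
  1. Find the pivot p₀ = point with lowest y (tie → lowest x): (-7, -8).
  2. Sort the remaining points by polar angle around p₀.
  3. Walk through sorted points, maintaining a stack; pop the top while the last three entries make a non-left turn (cross product ≤ 0).
  4. Final stack is the convex hull in CCW order: (-7, -8), (4, 6), (6, 9), (-6, 10).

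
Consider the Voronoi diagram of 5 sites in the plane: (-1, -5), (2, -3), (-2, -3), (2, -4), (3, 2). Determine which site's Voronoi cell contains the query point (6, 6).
Nearest site = (3, 2)

The Voronoi cell of site s contains exactly those query points closer to s than to any other site. Compute squared distances from q = (6, 6) to each site:
  (3 − 6)² + (2 − 6)² = 25
  (2 − 6)² + (-3 − 6)² = 97
  (2 − 6)² + (-4 − 6)² = 116
  (-2 − 6)² + (-3 − 6)² = 145
  (-1 − 6)² + (-5 − 6)² = 170
Minimum is attained by (3, 2), so q lies in its Voronoi cell.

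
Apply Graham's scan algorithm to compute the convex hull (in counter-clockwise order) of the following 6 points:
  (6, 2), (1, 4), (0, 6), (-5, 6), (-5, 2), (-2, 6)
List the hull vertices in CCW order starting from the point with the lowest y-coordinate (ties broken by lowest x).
Hull (CCW) = [(-5, 2), (6, 2), (0, 6), (-5, 6)]

Graham scan procedure:
  1. Find the pivot p₀ = point with lowest y (tie → lowest x): (-5, 2).
  2. Sort the remaining points by polar angle around p₀.
  3. Walk through sorted points, maintaining a stack; pop the top while the last three entries make a non-left turn (cross product ≤ 0).
  4. Final stack is the convex hull in CCW order: (-5, 2), (6, 2), (0, 6), (-5, 6).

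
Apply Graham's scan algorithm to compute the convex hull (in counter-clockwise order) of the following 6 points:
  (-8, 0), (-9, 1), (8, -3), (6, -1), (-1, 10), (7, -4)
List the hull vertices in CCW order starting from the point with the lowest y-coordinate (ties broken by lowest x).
Hull (CCW) = [(7, -4), (8, -3), (-1, 10), (-9, 1), (-8, 0)]

Graham scan procedure:
  1. Find the pivot p₀ = point with lowest y (tie → lowest x): (7, -4).
  2. Sort the remaining points by polar angle around p₀.
  3. Walk through sorted points, maintaining a stack; pop the top while the last three entries make a non-left turn (cross product ≤ 0).
  4. Final stack is the convex hull in CCW order: (7, -4), (8, -3), (-1, 10), (-9, 1), (-8, 0).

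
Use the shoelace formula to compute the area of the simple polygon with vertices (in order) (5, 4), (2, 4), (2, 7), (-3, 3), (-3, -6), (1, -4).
Area = 57

Shoelace formula: Area = (1/2) |Σ_i (x_i · y_{i+1} − x_{i+1} · y_i)| (indices mod n). Compute each cross term:
  (5)(4) − (2)(4) = 12
  (2)(7) − (2)(4) = 6
  (2)(3) − (-3)(7) = 27
  (-3)(-6) − (-3)(3) = 27
  (-3)(-4) − (1)(-6) = 18
  (1)(4) − (5)(-4) = 24
Sum = 114, so (signed) Area = 114/2 = 57, |Area| = 57.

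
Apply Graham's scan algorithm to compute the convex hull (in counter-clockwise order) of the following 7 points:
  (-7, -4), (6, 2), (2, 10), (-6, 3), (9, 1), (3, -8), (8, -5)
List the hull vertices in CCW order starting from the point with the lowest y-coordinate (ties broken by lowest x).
Hull (CCW) = [(3, -8), (8, -5), (9, 1), (2, 10), (-6, 3), (-7, -4)]

Graham scan procedure:
  1. Find the pivot p₀ = point with lowest y (tie → lowest x): (3, -8).
  2. Sort the remaining points by polar angle around p₀.
  3. Walk through sorted points, maintaining a stack; pop the top while the last three entries make a non-left turn (cross product ≤ 0).
  4. Final stack is the convex hull in CCW order: (3, -8), (8, -5), (9, 1), (2, 10), (-6, 3), (-7, -4).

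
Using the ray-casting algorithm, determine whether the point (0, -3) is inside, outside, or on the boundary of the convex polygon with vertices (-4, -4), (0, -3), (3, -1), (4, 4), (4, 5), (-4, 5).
The point (0, -3) lies on the polygon boundary

Boundary check: the query satisfies the collinearity and bounding-box conditions for some polygon edge, so it lies exactly on the boundary.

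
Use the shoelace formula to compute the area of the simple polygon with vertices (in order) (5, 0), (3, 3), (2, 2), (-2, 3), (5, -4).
Area = 19

Shoelace formula: Area = (1/2) |Σ_i (x_i · y_{i+1} − x_{i+1} · y_i)| (indices mod n). Compute each cross term:
  (5)(3) − (3)(0) = 15
  (3)(2) − (2)(3) = 0
  (2)(3) − (-2)(2) = 10
  (-2)(-4) − (5)(3) = -7
  (5)(0) − (5)(-4) = 20
Sum = 38, so (signed) Area = 38/2 = 19, |Area| = 19.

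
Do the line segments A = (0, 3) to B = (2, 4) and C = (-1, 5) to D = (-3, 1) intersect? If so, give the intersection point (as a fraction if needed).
No (intersection of containing lines falls outside at least one segment)

Parametrize and solve: t = -4/3, s = 5/6. At least one of these is outside [0, 1], so the segments do not intersect.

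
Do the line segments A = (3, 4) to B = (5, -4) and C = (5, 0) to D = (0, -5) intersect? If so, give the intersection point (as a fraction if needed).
Yes; intersection at (21/5, -4/5) (t = 3/5 on AB, s = 4/25 on CD)

Parametrize AB as A + t(B − A) = (3 + 2 t, 4 + -8 t) and CD as C + s(D − C) = (5 + -5 s, 0 + -5 s). Solve the linear system for (t, s). Determinant = 50 ≠ 0, so a unique intersection of the containing lines exists. Solution: t = 3/5, s = 4/25 — both in [0, 1], so the segments cross. Intersection point: (21/5, -4/5).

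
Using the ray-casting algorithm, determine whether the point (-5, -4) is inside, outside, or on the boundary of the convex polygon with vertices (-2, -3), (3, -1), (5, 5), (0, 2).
The point (-5, -4) lies strictly outside the polygon

Cast a horizontal ray to the right from the query point and count how many polygon edges it crosses (each edge strictly once or zero times, handled with the usual half-open convention). 
Parity of crossings → even ⇒ outside.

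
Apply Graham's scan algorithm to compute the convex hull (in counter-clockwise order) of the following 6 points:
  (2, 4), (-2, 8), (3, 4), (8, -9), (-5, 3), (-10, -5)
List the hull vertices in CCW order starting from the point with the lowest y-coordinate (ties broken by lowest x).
Hull (CCW) = [(8, -9), (3, 4), (-2, 8), (-10, -5)]

Graham scan procedure:
  1. Find the pivot p₀ = point with lowest y (tie → lowest x): (8, -9).
  2. Sort the remaining points by polar angle around p₀.
  3. Walk through sorted points, maintaining a stack; pop the top while the last three entries make a non-left turn (cross product ≤ 0).
  4. Final stack is the convex hull in CCW order: (8, -9), (3, 4), (-2, 8), (-10, -5).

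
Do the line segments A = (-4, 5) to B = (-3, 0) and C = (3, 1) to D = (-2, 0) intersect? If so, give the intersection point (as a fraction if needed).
No (intersection of containing lines falls outside at least one segment)

Parametrize and solve: t = 27/26, s = 31/26. At least one of these is outside [0, 1], so the segments do not intersect.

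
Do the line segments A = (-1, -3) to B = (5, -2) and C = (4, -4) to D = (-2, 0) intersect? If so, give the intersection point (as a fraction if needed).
Yes; intersection at (9/5, -38/15) (t = 7/15 on AB, s = 11/30 on CD)

Parametrize AB as A + t(B − A) = (-1 + 6 t, -3 + 1 t) and CD as C + s(D − C) = (4 + -6 s, -4 + 4 s). Solve the linear system for (t, s). Determinant = -30 ≠ 0, so a unique intersection of the containing lines exists. Solution: t = 7/15, s = 11/30 — both in [0, 1], so the segments cross. Intersection point: (9/5, -38/15).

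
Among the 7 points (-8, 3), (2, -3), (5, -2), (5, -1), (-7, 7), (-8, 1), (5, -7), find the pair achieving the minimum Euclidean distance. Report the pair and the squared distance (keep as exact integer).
Pair = ((5, -2), (5, -1)); squared distance = 1

Compute all C(7, 2) = 21 pairwise squared distances (x_i − x_j)² + (y_i − y_j)². The minimum is 1, attained by the pair ((5, -2), (5, -1)).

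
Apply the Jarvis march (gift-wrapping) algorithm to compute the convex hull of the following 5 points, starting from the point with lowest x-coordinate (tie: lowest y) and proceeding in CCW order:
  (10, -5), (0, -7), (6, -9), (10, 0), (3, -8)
Hull (CCW) = [(0, -7), (6, -9), (10, -5), (10, 0)]

Jarvis march: at each step, from the current hull vertex p, select the next vertex q as the point such that every other point lies strictly to the left of (or on) the directed line p → q. (Equivalently: for every other point r, the cross product (q − p) × (r − p) ≥ 0.)
Starting point (lowest x, tie lowest y): (0, -7). Wrap until returning to start. Resulting hull: (0, -7), (6, -9), (10, -5), (10, 0).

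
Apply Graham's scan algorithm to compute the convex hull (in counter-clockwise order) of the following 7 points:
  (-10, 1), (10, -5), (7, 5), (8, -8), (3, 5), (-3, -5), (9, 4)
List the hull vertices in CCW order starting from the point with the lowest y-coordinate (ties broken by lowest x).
Hull (CCW) = [(8, -8), (10, -5), (9, 4), (7, 5), (3, 5), (-10, 1), (-3, -5)]

Graham scan procedure:
  1. Find the pivot p₀ = point with lowest y (tie → lowest x): (8, -8).
  2. Sort the remaining points by polar angle around p₀.
  3. Walk through sorted points, maintaining a stack; pop the top while the last three entries make a non-left turn (cross product ≤ 0).
  4. Final stack is the convex hull in CCW order: (8, -8), (10, -5), (9, 4), (7, 5), (3, 5), (-10, 1), (-3, -5).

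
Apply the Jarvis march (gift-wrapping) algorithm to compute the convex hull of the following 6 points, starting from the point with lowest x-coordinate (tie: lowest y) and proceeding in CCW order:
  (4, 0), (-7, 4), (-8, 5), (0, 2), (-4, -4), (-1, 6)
Hull (CCW) = [(-8, 5), (-4, -4), (4, 0), (-1, 6)]

Jarvis march: at each step, from the current hull vertex p, select the next vertex q as the point such that every other point lies strictly to the left of (or on) the directed line p → q. (Equivalently: for every other point r, the cross product (q − p) × (r − p) ≥ 0.)
Starting point (lowest x, tie lowest y): (-8, 5). Wrap until returning to start. Resulting hull: (-8, 5), (-4, -4), (4, 0), (-1, 6).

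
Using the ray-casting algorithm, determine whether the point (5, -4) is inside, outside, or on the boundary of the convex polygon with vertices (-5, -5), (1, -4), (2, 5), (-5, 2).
The point (5, -4) lies strictly outside the polygon

Cast a horizontal ray to the right from the query point and count how many polygon edges it crosses (each edge strictly once or zero times, handled with the usual half-open convention). 
Parity of crossings → even ⇒ outside.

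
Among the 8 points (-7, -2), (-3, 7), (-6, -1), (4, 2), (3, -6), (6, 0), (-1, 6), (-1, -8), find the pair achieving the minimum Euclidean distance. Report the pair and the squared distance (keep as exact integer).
Pair = ((-7, -2), (-6, -1)); squared distance = 2

Compute all C(8, 2) = 28 pairwise squared distances (x_i − x_j)² + (y_i − y_j)². The minimum is 2, attained by the pair ((-7, -2), (-6, -1)).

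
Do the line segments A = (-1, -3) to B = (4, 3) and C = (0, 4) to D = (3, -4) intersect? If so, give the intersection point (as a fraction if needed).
Yes; intersection at (3/2, 0) (t = 1/2 on AB, s = 1/2 on CD)

Parametrize AB as A + t(B − A) = (-1 + 5 t, -3 + 6 t) and CD as C + s(D − C) = (0 + 3 s, 4 + -8 s). Solve the linear system for (t, s). Determinant = 58 ≠ 0, so a unique intersection of the containing lines exists. Solution: t = 1/2, s = 1/2 — both in [0, 1], so the segments cross. Intersection point: (3/2, 0).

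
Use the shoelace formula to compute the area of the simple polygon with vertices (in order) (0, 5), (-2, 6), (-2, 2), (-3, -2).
Area = 13/2

Shoelace formula: Area = (1/2) |Σ_i (x_i · y_{i+1} − x_{i+1} · y_i)| (indices mod n). Compute each cross term:
  (0)(6) − (-2)(5) = 10
  (-2)(2) − (-2)(6) = 8
  (-2)(-2) − (-3)(2) = 10
  (-3)(5) − (0)(-2) = -15
Sum = 13, so (signed) Area = 13/2 = 13/2, |Area| = 13/2.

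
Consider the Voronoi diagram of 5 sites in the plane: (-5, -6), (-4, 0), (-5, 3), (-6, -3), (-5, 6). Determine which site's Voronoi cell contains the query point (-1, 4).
Nearest site = (-5, 3)

The Voronoi cell of site s contains exactly those query points closer to s than to any other site. Compute squared distances from q = (-1, 4) to each site:
  (-5 − -1)² + (3 − 4)² = 17
  (-5 − -1)² + (6 − 4)² = 20
  (-4 − -1)² + (0 − 4)² = 25
  (-6 − -1)² + (-3 − 4)² = 74
  (-5 − -1)² + (-6 − 4)² = 116
Minimum is attained by (-5, 3), so q lies in its Voronoi cell.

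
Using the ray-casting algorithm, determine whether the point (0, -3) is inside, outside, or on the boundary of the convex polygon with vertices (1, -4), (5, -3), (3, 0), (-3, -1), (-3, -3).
The point (0, -3) lies strictly inside the polygon

Cast a horizontal ray to the right from the query point and count how many polygon edges it crosses (each edge strictly once or zero times, handled with the usual half-open convention). 
Parity of crossings → odd ⇒ inside.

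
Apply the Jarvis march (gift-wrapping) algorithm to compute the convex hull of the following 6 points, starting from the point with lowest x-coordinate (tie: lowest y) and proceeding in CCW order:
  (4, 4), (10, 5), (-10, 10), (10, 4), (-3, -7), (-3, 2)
Hull (CCW) = [(-10, 10), (-3, -7), (10, 4), (10, 5)]

Jarvis march: at each step, from the current hull vertex p, select the next vertex q as the point such that every other point lies strictly to the left of (or on) the directed line p → q. (Equivalently: for every other point r, the cross product (q − p) × (r − p) ≥ 0.)
Starting point (lowest x, tie lowest y): (-10, 10). Wrap until returning to start. Resulting hull: (-10, 10), (-3, -7), (10, 4), (10, 5).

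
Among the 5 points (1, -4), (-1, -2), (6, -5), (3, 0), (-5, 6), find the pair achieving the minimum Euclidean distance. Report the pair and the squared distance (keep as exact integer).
Pair = ((1, -4), (-1, -2)); squared distance = 8

Compute all C(5, 2) = 10 pairwise squared distances (x_i − x_j)² + (y_i − y_j)². The minimum is 8, attained by the pair ((1, -4), (-1, -2)).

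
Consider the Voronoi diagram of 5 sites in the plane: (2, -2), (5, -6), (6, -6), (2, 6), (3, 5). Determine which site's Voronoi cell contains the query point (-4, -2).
Nearest site = (2, -2)

The Voronoi cell of site s contains exactly those query points closer to s than to any other site. Compute squared distances from q = (-4, -2) to each site:
  (2 − -4)² + (-2 − -2)² = 36
  (5 − -4)² + (-6 − -2)² = 97
  (3 − -4)² + (5 − -2)² = 98
  (2 − -4)² + (6 − -2)² = 100
  (6 − -4)² + (-6 − -2)² = 116
Minimum is attained by (2, -2), so q lies in its Voronoi cell.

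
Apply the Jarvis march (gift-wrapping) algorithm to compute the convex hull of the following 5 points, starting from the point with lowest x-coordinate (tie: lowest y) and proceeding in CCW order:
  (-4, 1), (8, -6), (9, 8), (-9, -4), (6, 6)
Hull (CCW) = [(-9, -4), (8, -6), (9, 8), (-4, 1)]

Jarvis march: at each step, from the current hull vertex p, select the next vertex q as the point such that every other point lies strictly to the left of (or on) the directed line p → q. (Equivalently: for every other point r, the cross product (q − p) × (r − p) ≥ 0.)
Starting point (lowest x, tie lowest y): (-9, -4). Wrap until returning to start. Resulting hull: (-9, -4), (8, -6), (9, 8), (-4, 1).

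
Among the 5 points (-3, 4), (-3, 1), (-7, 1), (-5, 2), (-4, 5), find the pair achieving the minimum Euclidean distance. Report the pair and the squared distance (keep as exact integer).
Pair = ((-3, 4), (-4, 5)); squared distance = 2

Compute all C(5, 2) = 10 pairwise squared distances (x_i − x_j)² + (y_i − y_j)². The minimum is 2, attained by the pair ((-3, 4), (-4, 5)).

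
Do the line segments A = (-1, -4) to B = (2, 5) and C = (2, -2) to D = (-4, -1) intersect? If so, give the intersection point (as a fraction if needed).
Yes; intersection at (-4/19, -31/19) (t = 5/19 on AB, s = 7/19 on CD)

Parametrize AB as A + t(B − A) = (-1 + 3 t, -4 + 9 t) and CD as C + s(D − C) = (2 + -6 s, -2 + 1 s). Solve the linear system for (t, s). Determinant = -57 ≠ 0, so a unique intersection of the containing lines exists. Solution: t = 5/19, s = 7/19 — both in [0, 1], so the segments cross. Intersection point: (-4/19, -31/19).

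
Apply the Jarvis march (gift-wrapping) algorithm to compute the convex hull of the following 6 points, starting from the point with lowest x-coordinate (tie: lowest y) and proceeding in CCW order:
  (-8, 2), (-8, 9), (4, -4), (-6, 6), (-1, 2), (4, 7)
Hull (CCW) = [(-8, 2), (4, -4), (4, 7), (-8, 9)]

Jarvis march: at each step, from the current hull vertex p, select the next vertex q as the point such that every other point lies strictly to the left of (or on) the directed line p → q. (Equivalently: for every other point r, the cross product (q − p) × (r − p) ≥ 0.)
Starting point (lowest x, tie lowest y): (-8, 2). Wrap until returning to start. Resulting hull: (-8, 2), (4, -4), (4, 7), (-8, 9).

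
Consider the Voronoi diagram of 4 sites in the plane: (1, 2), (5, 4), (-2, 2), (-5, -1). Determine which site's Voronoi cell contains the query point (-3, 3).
Nearest site = (-2, 2)

The Voronoi cell of site s contains exactly those query points closer to s than to any other site. Compute squared distances from q = (-3, 3) to each site:
  (-2 − -3)² + (2 − 3)² = 2
  (1 − -3)² + (2 − 3)² = 17
  (-5 − -3)² + (-1 − 3)² = 20
  (5 − -3)² + (4 − 3)² = 65
Minimum is attained by (-2, 2), so q lies in its Voronoi cell.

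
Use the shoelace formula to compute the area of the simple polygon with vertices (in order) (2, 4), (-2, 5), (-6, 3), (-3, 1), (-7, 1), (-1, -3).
Area = 73/2

Shoelace formula: Area = (1/2) |Σ_i (x_i · y_{i+1} − x_{i+1} · y_i)| (indices mod n). Compute each cross term:
  (2)(5) − (-2)(4) = 18
  (-2)(3) − (-6)(5) = 24
  (-6)(1) − (-3)(3) = 3
  (-3)(1) − (-7)(1) = 4
  (-7)(-3) − (-1)(1) = 22
  (-1)(4) − (2)(-3) = 2
Sum = 73, so (signed) Area = 73/2 = 73/2, |Area| = 73/2.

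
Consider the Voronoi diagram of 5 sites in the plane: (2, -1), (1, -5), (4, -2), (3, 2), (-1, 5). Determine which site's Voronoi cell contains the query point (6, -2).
Nearest site = (4, -2)

The Voronoi cell of site s contains exactly those query points closer to s than to any other site. Compute squared distances from q = (6, -2) to each site:
  (4 − 6)² + (-2 − -2)² = 4
  (2 − 6)² + (-1 − -2)² = 17
  (3 − 6)² + (2 − -2)² = 25
  (1 − 6)² + (-5 − -2)² = 34
  (-1 − 6)² + (5 − -2)² = 98
Minimum is attained by (4, -2), so q lies in its Voronoi cell.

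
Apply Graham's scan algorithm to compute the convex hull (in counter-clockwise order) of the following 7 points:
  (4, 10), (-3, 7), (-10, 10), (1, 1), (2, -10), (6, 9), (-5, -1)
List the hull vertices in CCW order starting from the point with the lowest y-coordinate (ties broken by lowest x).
Hull (CCW) = [(2, -10), (6, 9), (4, 10), (-10, 10), (-5, -1)]

Graham scan procedure:
  1. Find the pivot p₀ = point with lowest y (tie → lowest x): (2, -10).
  2. Sort the remaining points by polar angle around p₀.
  3. Walk through sorted points, maintaining a stack; pop the top while the last three entries make a non-left turn (cross product ≤ 0).
  4. Final stack is the convex hull in CCW order: (2, -10), (6, 9), (4, 10), (-10, 10), (-5, -1).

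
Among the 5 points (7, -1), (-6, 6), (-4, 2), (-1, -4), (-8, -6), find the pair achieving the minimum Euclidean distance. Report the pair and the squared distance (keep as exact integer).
Pair = ((-6, 6), (-4, 2)); squared distance = 20

Compute all C(5, 2) = 10 pairwise squared distances (x_i − x_j)² + (y_i − y_j)². The minimum is 20, attained by the pair ((-6, 6), (-4, 2)).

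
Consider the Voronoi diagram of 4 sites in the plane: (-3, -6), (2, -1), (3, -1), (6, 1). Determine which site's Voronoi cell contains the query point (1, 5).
Nearest site = (2, -1)

The Voronoi cell of site s contains exactly those query points closer to s than to any other site. Compute squared distances from q = (1, 5) to each site:
  (2 − 1)² + (-1 − 5)² = 37
  (3 − 1)² + (-1 − 5)² = 40
  (6 − 1)² + (1 − 5)² = 41
  (-3 − 1)² + (-6 − 5)² = 137
Minimum is attained by (2, -1), so q lies in its Voronoi cell.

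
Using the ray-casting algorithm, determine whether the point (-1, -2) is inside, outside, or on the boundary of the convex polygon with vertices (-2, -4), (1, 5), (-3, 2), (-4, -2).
The point (-1, -2) lies strictly outside the polygon

Cast a horizontal ray to the right from the query point and count how many polygon edges it crosses (each edge strictly once or zero times, handled with the usual half-open convention). 
Parity of crossings → even ⇒ outside.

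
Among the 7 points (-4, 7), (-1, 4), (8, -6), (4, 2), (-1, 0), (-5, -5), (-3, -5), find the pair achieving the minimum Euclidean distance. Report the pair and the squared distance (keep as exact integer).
Pair = ((-5, -5), (-3, -5)); squared distance = 4

Compute all C(7, 2) = 21 pairwise squared distances (x_i − x_j)² + (y_i − y_j)². The minimum is 4, attained by the pair ((-5, -5), (-3, -5)).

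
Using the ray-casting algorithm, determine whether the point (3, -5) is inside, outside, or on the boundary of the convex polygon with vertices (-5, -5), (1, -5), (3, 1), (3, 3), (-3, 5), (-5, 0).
The point (3, -5) lies strictly outside the polygon

Cast a horizontal ray to the right from the query point and count how many polygon edges it crosses (each edge strictly once or zero times, handled with the usual half-open convention). 
Parity of crossings → even ⇒ outside.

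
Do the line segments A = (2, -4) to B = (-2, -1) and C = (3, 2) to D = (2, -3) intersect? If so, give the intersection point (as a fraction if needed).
No (intersection of containing lines falls outside at least one segment)

Parametrize and solve: t = 1/23, s = 27/23. At least one of these is outside [0, 1], so the segments do not intersect.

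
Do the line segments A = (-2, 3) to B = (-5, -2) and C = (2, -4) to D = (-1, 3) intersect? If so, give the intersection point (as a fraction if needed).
No (intersection of containing lines falls outside at least one segment)

Parametrize and solve: t = -7/36, s = 41/36. At least one of these is outside [0, 1], so the segments do not intersect.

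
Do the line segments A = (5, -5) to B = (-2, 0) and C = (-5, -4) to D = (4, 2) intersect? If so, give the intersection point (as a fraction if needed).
Yes; intersection at (-16/29, -30/29) (t = 23/29 on AB, s = 43/87 on CD)

Parametrize AB as A + t(B − A) = (5 + -7 t, -5 + 5 t) and CD as C + s(D − C) = (-5 + 9 s, -4 + 6 s). Solve the linear system for (t, s). Determinant = 87 ≠ 0, so a unique intersection of the containing lines exists. Solution: t = 23/29, s = 43/87 — both in [0, 1], so the segments cross. Intersection point: (-16/29, -30/29).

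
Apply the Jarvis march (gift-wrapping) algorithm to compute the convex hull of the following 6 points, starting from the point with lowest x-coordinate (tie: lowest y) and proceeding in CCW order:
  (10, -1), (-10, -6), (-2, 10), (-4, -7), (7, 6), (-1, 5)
Hull (CCW) = [(-10, -6), (-4, -7), (10, -1), (7, 6), (-2, 10)]

Jarvis march: at each step, from the current hull vertex p, select the next vertex q as the point such that every other point lies strictly to the left of (or on) the directed line p → q. (Equivalently: for every other point r, the cross product (q − p) × (r − p) ≥ 0.)
Starting point (lowest x, tie lowest y): (-10, -6). Wrap until returning to start. Resulting hull: (-10, -6), (-4, -7), (10, -1), (7, 6), (-2, 10).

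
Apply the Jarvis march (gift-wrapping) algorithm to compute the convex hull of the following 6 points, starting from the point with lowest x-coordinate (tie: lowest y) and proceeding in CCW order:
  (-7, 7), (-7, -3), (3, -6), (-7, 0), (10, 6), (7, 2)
Hull (CCW) = [(-7, -3), (3, -6), (10, 6), (-7, 7)]

Jarvis march: at each step, from the current hull vertex p, select the next vertex q as the point such that every other point lies strictly to the left of (or on) the directed line p → q. (Equivalently: for every other point r, the cross product (q − p) × (r − p) ≥ 0.)
Starting point (lowest x, tie lowest y): (-7, -3). Wrap until returning to start. Resulting hull: (-7, -3), (3, -6), (10, 6), (-7, 7).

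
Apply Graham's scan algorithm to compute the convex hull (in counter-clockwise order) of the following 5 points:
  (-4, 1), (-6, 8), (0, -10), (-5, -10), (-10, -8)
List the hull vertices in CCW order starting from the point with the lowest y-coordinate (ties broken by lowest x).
Hull (CCW) = [(-5, -10), (0, -10), (-6, 8), (-10, -8)]

Graham scan procedure:
  1. Find the pivot p₀ = point with lowest y (tie → lowest x): (-5, -10).
  2. Sort the remaining points by polar angle around p₀.
  3. Walk through sorted points, maintaining a stack; pop the top while the last three entries make a non-left turn (cross product ≤ 0).
  4. Final stack is the convex hull in CCW order: (-5, -10), (0, -10), (-6, 8), (-10, -8).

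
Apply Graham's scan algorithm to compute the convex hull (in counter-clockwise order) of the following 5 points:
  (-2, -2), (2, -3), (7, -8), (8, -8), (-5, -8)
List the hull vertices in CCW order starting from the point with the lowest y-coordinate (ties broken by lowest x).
Hull (CCW) = [(-5, -8), (8, -8), (2, -3), (-2, -2)]

Graham scan procedure:
  1. Find the pivot p₀ = point with lowest y (tie → lowest x): (-5, -8).
  2. Sort the remaining points by polar angle around p₀.
  3. Walk through sorted points, maintaining a stack; pop the top while the last three entries make a non-left turn (cross product ≤ 0).
  4. Final stack is the convex hull in CCW order: (-5, -8), (8, -8), (2, -3), (-2, -2).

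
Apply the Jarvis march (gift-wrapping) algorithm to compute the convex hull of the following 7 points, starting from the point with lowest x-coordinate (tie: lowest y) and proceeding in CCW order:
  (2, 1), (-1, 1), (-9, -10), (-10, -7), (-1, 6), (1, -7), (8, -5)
Hull (CCW) = [(-10, -7), (-9, -10), (8, -5), (-1, 6)]

Jarvis march: at each step, from the current hull vertex p, select the next vertex q as the point such that every other point lies strictly to the left of (or on) the directed line p → q. (Equivalently: for every other point r, the cross product (q − p) × (r − p) ≥ 0.)
Starting point (lowest x, tie lowest y): (-10, -7). Wrap until returning to start. Resulting hull: (-10, -7), (-9, -10), (8, -5), (-1, 6).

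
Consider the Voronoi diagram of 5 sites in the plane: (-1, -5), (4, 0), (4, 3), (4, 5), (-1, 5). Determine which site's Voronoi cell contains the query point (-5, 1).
Nearest site = (-1, 5)

The Voronoi cell of site s contains exactly those query points closer to s than to any other site. Compute squared distances from q = (-5, 1) to each site:
  (-1 − -5)² + (5 − 1)² = 32
  (-1 − -5)² + (-5 − 1)² = 52
  (4 − -5)² + (0 − 1)² = 82
  (4 − -5)² + (3 − 1)² = 85
  (4 − -5)² + (5 − 1)² = 97
Minimum is attained by (-1, 5), so q lies in its Voronoi cell.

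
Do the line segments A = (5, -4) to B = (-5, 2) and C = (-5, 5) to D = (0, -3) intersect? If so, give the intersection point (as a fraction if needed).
Yes; intersection at (-2, 1/5) (t = 7/10 on AB, s = 3/5 on CD)

Parametrize AB as A + t(B − A) = (5 + -10 t, -4 + 6 t) and CD as C + s(D − C) = (-5 + 5 s, 5 + -8 s). Solve the linear system for (t, s). Determinant = -50 ≠ 0, so a unique intersection of the containing lines exists. Solution: t = 7/10, s = 3/5 — both in [0, 1], so the segments cross. Intersection point: (-2, 1/5).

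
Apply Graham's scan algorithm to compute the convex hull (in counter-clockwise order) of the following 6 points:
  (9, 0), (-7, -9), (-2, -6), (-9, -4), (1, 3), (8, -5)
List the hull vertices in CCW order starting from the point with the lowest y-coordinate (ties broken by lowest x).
Hull (CCW) = [(-7, -9), (8, -5), (9, 0), (1, 3), (-9, -4)]

Graham scan procedure:
  1. Find the pivot p₀ = point with lowest y (tie → lowest x): (-7, -9).
  2. Sort the remaining points by polar angle around p₀.
  3. Walk through sorted points, maintaining a stack; pop the top while the last three entries make a non-left turn (cross product ≤ 0).
  4. Final stack is the convex hull in CCW order: (-7, -9), (8, -5), (9, 0), (1, 3), (-9, -4).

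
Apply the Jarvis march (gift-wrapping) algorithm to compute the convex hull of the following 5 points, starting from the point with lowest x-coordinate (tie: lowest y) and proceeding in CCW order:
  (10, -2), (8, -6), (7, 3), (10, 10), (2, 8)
Hull (CCW) = [(2, 8), (8, -6), (10, -2), (10, 10)]

Jarvis march: at each step, from the current hull vertex p, select the next vertex q as the point such that every other point lies strictly to the left of (or on) the directed line p → q. (Equivalently: for every other point r, the cross product (q − p) × (r − p) ≥ 0.)
Starting point (lowest x, tie lowest y): (2, 8). Wrap until returning to start. Resulting hull: (2, 8), (8, -6), (10, -2), (10, 10).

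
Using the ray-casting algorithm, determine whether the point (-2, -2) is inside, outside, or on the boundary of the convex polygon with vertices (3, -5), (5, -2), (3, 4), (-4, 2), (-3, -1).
The point (-2, -2) lies strictly outside the polygon

Cast a horizontal ray to the right from the query point and count how many polygon edges it crosses (each edge strictly once or zero times, handled with the usual half-open convention). 
Parity of crossings → even ⇒ outside.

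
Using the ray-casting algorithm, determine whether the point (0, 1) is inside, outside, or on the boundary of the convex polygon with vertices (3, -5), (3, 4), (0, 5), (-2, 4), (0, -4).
The point (0, 1) lies strictly inside the polygon

Cast a horizontal ray to the right from the query point and count how many polygon edges it crosses (each edge strictly once or zero times, handled with the usual half-open convention). 
Parity of crossings → odd ⇒ inside.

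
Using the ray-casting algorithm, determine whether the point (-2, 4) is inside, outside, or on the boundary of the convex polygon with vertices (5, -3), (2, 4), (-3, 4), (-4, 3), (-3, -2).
The point (-2, 4) lies on the polygon boundary

Boundary check: the query satisfies the collinearity and bounding-box conditions for some polygon edge, so it lies exactly on the boundary.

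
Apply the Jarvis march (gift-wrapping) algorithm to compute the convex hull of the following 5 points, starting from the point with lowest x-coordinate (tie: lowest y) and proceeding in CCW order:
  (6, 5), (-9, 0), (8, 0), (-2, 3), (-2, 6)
Hull (CCW) = [(-9, 0), (8, 0), (6, 5), (-2, 6)]

Jarvis march: at each step, from the current hull vertex p, select the next vertex q as the point such that every other point lies strictly to the left of (or on) the directed line p → q. (Equivalently: for every other point r, the cross product (q − p) × (r − p) ≥ 0.)
Starting point (lowest x, tie lowest y): (-9, 0). Wrap until returning to start. Resulting hull: (-9, 0), (8, 0), (6, 5), (-2, 6).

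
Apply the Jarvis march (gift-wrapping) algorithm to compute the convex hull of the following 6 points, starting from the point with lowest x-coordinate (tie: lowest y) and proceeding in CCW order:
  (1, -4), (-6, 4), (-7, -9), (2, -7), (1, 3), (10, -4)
Hull (CCW) = [(-7, -9), (2, -7), (10, -4), (1, 3), (-6, 4)]

Jarvis march: at each step, from the current hull vertex p, select the next vertex q as the point such that every other point lies strictly to the left of (or on) the directed line p → q. (Equivalently: for every other point r, the cross product (q − p) × (r − p) ≥ 0.)
Starting point (lowest x, tie lowest y): (-7, -9). Wrap until returning to start. Resulting hull: (-7, -9), (2, -7), (10, -4), (1, 3), (-6, 4).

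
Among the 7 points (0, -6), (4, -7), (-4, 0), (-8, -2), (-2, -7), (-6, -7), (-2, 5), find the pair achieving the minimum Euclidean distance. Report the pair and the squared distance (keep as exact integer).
Pair = ((0, -6), (-2, -7)); squared distance = 5

Compute all C(7, 2) = 21 pairwise squared distances (x_i − x_j)² + (y_i − y_j)². The minimum is 5, attained by the pair ((0, -6), (-2, -7)).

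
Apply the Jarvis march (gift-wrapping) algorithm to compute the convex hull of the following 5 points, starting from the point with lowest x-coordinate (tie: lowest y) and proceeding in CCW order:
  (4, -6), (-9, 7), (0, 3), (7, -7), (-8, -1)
Hull (CCW) = [(-9, 7), (-8, -1), (4, -6), (7, -7), (0, 3)]

Jarvis march: at each step, from the current hull vertex p, select the next vertex q as the point such that every other point lies strictly to the left of (or on) the directed line p → q. (Equivalently: for every other point r, the cross product (q − p) × (r − p) ≥ 0.)
Starting point (lowest x, tie lowest y): (-9, 7). Wrap until returning to start. Resulting hull: (-9, 7), (-8, -1), (4, -6), (7, -7), (0, 3).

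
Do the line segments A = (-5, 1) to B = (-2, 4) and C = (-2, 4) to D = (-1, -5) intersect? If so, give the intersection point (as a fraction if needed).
Yes; intersection at (-2, 4) (t = 1 on AB, s = 0 on CD)

Parametrize AB as A + t(B − A) = (-5 + 3 t, 1 + 3 t) and CD as C + s(D − C) = (-2 + 1 s, 4 + -9 s). Solve the linear system for (t, s). Determinant = 30 ≠ 0, so a unique intersection of the containing lines exists. Solution: t = 1, s = 0 — both in [0, 1], so the segments cross. Intersection point: (-2, 4).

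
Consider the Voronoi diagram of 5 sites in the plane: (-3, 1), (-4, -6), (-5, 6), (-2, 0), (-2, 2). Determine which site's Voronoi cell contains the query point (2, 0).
Nearest site = (-2, 0)

The Voronoi cell of site s contains exactly those query points closer to s than to any other site. Compute squared distances from q = (2, 0) to each site:
  (-2 − 2)² + (0 − 0)² = 16
  (-2 − 2)² + (2 − 0)² = 20
  (-3 − 2)² + (1 − 0)² = 26
  (-4 − 2)² + (-6 − 0)² = 72
  (-5 − 2)² + (6 − 0)² = 85
Minimum is attained by (-2, 0), so q lies in its Voronoi cell.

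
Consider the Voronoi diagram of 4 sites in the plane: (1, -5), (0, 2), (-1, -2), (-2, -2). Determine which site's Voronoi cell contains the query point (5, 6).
Nearest site = (0, 2)

The Voronoi cell of site s contains exactly those query points closer to s than to any other site. Compute squared distances from q = (5, 6) to each site:
  (0 − 5)² + (2 − 6)² = 41
  (-1 − 5)² + (-2 − 6)² = 100
  (-2 − 5)² + (-2 − 6)² = 113
  (1 − 5)² + (-5 − 6)² = 137
Minimum is attained by (0, 2), so q lies in its Voronoi cell.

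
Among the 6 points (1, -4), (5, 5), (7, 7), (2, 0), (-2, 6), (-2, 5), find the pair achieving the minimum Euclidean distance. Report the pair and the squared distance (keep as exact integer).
Pair = ((-2, 6), (-2, 5)); squared distance = 1

Compute all C(6, 2) = 15 pairwise squared distances (x_i − x_j)² + (y_i − y_j)². The minimum is 1, attained by the pair ((-2, 6), (-2, 5)).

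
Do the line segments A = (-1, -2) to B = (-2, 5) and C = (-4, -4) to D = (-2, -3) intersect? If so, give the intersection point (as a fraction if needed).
No (intersection of containing lines falls outside at least one segment)

Parametrize and solve: t = -1/15, s = 23/15. At least one of these is outside [0, 1], so the segments do not intersect.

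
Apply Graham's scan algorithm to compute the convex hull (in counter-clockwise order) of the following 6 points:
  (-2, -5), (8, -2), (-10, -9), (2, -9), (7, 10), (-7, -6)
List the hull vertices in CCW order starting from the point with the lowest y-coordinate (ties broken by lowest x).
Hull (CCW) = [(-10, -9), (2, -9), (8, -2), (7, 10)]

Graham scan procedure:
  1. Find the pivot p₀ = point with lowest y (tie → lowest x): (-10, -9).
  2. Sort the remaining points by polar angle around p₀.
  3. Walk through sorted points, maintaining a stack; pop the top while the last three entries make a non-left turn (cross product ≤ 0).
  4. Final stack is the convex hull in CCW order: (-10, -9), (2, -9), (8, -2), (7, 10).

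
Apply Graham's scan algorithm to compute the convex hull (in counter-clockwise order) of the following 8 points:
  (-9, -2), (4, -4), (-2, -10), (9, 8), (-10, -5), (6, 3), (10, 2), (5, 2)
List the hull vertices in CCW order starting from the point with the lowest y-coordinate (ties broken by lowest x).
Hull (CCW) = [(-2, -10), (10, 2), (9, 8), (-9, -2), (-10, -5)]

Graham scan procedure:
  1. Find the pivot p₀ = point with lowest y (tie → lowest x): (-2, -10).
  2. Sort the remaining points by polar angle around p₀.
  3. Walk through sorted points, maintaining a stack; pop the top while the last three entries make a non-left turn (cross product ≤ 0).
  4. Final stack is the convex hull in CCW order: (-2, -10), (10, 2), (9, 8), (-9, -2), (-10, -5).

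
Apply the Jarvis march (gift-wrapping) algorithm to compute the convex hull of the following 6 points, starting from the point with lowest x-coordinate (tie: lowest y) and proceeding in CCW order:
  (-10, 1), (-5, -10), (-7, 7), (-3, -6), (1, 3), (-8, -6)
Hull (CCW) = [(-10, 1), (-8, -6), (-5, -10), (-3, -6), (1, 3), (-7, 7)]

Jarvis march: at each step, from the current hull vertex p, select the next vertex q as the point such that every other point lies strictly to the left of (or on) the directed line p → q. (Equivalently: for every other point r, the cross product (q − p) × (r − p) ≥ 0.)
Starting point (lowest x, tie lowest y): (-10, 1). Wrap until returning to start. Resulting hull: (-10, 1), (-8, -6), (-5, -10), (-3, -6), (1, 3), (-7, 7).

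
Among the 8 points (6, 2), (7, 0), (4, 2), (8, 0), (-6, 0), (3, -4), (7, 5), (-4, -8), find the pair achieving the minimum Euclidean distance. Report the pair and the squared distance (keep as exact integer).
Pair = ((7, 0), (8, 0)); squared distance = 1

Compute all C(8, 2) = 28 pairwise squared distances (x_i − x_j)² + (y_i − y_j)². The minimum is 1, attained by the pair ((7, 0), (8, 0)).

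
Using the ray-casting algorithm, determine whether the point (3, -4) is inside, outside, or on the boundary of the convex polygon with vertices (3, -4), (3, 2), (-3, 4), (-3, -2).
The point (3, -4) lies on the polygon boundary

Boundary check: the query satisfies the collinearity and bounding-box conditions for some polygon edge, so it lies exactly on the boundary.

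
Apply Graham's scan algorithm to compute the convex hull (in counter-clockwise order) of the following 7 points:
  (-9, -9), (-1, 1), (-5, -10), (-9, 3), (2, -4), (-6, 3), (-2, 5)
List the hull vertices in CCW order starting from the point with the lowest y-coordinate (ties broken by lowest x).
Hull (CCW) = [(-5, -10), (2, -4), (-2, 5), (-9, 3), (-9, -9)]

Graham scan procedure:
  1. Find the pivot p₀ = point with lowest y (tie → lowest x): (-5, -10).
  2. Sort the remaining points by polar angle around p₀.
  3. Walk through sorted points, maintaining a stack; pop the top while the last three entries make a non-left turn (cross product ≤ 0).
  4. Final stack is the convex hull in CCW order: (-5, -10), (2, -4), (-2, 5), (-9, 3), (-9, -9).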